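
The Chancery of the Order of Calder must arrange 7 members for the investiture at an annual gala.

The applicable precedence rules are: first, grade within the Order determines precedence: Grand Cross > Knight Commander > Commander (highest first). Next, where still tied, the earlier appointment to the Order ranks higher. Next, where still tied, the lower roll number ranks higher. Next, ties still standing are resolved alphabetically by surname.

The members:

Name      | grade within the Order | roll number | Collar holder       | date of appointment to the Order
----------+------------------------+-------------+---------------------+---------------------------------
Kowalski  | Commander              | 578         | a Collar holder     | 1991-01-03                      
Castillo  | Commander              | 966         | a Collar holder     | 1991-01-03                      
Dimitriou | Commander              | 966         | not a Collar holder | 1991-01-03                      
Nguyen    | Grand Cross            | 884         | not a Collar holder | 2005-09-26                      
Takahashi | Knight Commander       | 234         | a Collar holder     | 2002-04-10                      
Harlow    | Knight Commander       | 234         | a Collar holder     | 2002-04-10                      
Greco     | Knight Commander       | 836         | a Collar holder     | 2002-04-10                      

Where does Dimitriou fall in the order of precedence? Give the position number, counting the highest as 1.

7

By grade within the Order: Nguyen (Grand Cross); then Harlow, Takahashi and Greco (Knight Commander); then Kowalski, Castillo and Dimitriou (Commander).
Harlow, Takahashi and Greco all have date of appointment to the Order 2002-04-10, so the next rule applies.
Among Harlow, Takahashi and Greco, by roll number (lower first): Harlow and Takahashi (234) before Greco (836).
Among Harlow and Takahashi, alphabetically by surname: Harlow before Takahashi.
Kowalski, Castillo and Dimitriou all have date of appointment to the Order 1991-01-03, so the next rule applies.
Among Kowalski, Castillo and Dimitriou, by roll number (lower first): Kowalski (578) before Castillo and Dimitriou (966).
Among Castillo and Dimitriou, alphabetically by surname: Castillo before Dimitriou.
Order: Nguyen, Harlow, Takahashi, Greco, Kowalski, Castillo, Dimitriou. So position 7.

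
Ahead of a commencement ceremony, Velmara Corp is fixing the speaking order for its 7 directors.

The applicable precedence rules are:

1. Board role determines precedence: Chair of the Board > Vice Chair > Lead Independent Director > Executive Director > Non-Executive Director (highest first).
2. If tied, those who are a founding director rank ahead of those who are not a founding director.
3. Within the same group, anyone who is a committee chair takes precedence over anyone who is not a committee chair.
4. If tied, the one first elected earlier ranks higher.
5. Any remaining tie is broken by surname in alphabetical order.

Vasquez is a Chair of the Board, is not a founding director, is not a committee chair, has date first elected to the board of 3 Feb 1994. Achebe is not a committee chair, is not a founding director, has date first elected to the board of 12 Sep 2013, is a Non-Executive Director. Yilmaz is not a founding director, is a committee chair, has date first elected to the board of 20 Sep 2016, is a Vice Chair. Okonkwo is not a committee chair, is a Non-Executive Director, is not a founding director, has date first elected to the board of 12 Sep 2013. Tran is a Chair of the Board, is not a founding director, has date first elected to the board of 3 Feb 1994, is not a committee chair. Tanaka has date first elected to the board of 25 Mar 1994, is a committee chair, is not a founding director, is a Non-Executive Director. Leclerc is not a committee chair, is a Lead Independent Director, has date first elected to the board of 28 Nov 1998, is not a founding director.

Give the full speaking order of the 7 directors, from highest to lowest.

By board role: Tran and Vasquez (Chair of the Board); then Yilmaz (Vice Chair); then Leclerc (Lead Independent Director); then Tanaka, Achebe and Okonkwo (Non-Executive Director).
Tran and Vasquez are each not a founding director, so the next rule applies.
Tran and Vasquez are each not a committee chair, so the next rule applies.
Tran and Vasquez both have date first elected to the board 3 Feb 1994, so the next rule applies.
Among Tran and Vasquez, alphabetically by surname: Tran before Vasquez.
Tanaka, Achebe and Okonkwo are each not a founding director, so the next rule applies.
Among Tanaka, Achebe and Okonkwo, a committee chair before not a committee chair: Tanaka (a committee chair) before Achebe and Okonkwo (not a committee chair).
Achebe and Okonkwo both have date first elected to the board 12 Sep 2013, so the next rule applies.
Among Achebe and Okonkwo, alphabetically by surname: Achebe before Okonkwo.
Full order: Tran, Vasquez, Yilmaz, Leclerc, Tanaka, Achebe, Okonkwo.

Tran, Vasquez, Yilmaz, Leclerc, Tanaka, Achebe, Okonkwo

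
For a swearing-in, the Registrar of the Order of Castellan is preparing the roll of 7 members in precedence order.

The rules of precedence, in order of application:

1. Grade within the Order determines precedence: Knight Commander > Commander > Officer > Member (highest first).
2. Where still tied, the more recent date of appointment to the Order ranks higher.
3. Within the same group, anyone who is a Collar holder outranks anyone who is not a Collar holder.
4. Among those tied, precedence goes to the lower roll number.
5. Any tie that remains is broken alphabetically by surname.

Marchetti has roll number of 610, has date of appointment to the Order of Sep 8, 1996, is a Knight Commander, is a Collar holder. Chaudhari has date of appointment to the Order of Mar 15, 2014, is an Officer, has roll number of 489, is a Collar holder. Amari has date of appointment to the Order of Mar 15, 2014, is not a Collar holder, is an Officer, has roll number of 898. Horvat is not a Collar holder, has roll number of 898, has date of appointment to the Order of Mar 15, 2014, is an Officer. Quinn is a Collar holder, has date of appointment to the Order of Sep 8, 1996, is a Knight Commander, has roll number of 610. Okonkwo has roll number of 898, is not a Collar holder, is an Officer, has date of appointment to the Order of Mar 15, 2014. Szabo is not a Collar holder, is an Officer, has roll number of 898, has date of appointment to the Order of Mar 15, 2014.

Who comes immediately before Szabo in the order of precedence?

By grade within the Order: Marchetti and Quinn (Knight Commander); then Chaudhari, Amari, Horvat, Okonkwo and Szabo (Officer).
Marchetti and Quinn both have date of appointment to the Order Sep 8, 1996, so the next rule applies.
Marchetti and Quinn are each a Collar holder, so the next rule applies.
Marchetti and Quinn both have roll number 610, so the next rule applies.
Among Marchetti and Quinn, alphabetically by surname: Marchetti before Quinn.
Chaudhari, Amari, Horvat, Okonkwo and Szabo all have date of appointment to the Order Mar 15, 2014, so the next rule applies.
Among Chaudhari, Amari, Horvat, Okonkwo and Szabo, a Collar holder before not a Collar holder: Chaudhari (a Collar holder) before Amari, Horvat, Okonkwo and Szabo (not a Collar holder).
Amari, Horvat, Okonkwo and Szabo all have roll number 898, so the next rule applies.
Among Amari, Horvat, Okonkwo and Szabo, alphabetically by surname: Amari before Horvat before Okonkwo before Szabo.
Order: Marchetti, Quinn, Chaudhari, Amari, Horvat, Okonkwo, Szabo.

Okonkwo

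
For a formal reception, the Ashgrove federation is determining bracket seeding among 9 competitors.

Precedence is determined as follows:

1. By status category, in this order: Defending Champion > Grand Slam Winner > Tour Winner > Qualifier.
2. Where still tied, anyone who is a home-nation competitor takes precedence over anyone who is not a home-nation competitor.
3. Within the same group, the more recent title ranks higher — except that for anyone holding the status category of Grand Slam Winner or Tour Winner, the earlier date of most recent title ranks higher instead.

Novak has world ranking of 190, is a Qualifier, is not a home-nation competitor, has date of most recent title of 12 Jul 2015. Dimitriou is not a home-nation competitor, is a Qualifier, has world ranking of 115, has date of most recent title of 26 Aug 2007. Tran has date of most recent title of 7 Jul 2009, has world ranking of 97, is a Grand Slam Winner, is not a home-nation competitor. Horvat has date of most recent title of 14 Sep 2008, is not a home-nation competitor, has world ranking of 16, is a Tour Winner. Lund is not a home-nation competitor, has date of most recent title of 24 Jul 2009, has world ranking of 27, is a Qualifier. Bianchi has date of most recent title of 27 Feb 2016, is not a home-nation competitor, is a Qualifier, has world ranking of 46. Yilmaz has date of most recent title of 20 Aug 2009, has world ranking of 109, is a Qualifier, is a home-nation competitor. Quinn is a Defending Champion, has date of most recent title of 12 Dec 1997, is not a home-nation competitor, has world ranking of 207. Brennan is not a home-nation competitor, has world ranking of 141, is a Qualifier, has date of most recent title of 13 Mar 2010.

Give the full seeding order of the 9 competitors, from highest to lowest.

Quinn, Tran, Horvat, Yilmaz, Bianchi, Novak, Brennan, Lund, Dimitriou

By status category: Quinn (Defending Champion); then Tran (Grand Slam Winner); then Horvat (Tour Winner); then Yilmaz, Bianchi, Novak, Brennan, Lund and Dimitriou (Qualifier).
Among Yilmaz, Bianchi, Novak, Brennan, Lund and Dimitriou, a home-nation competitor before not a home-nation competitor: Yilmaz (a home-nation competitor) before Bianchi, Novak, Brennan, Lund and Dimitriou (not a home-nation competitor).
Among Bianchi, Novak, Brennan, Lund and Dimitriou, by date of most recent title (later first): Bianchi (27 Feb 2016) before Novak (12 Jul 2015) before Brennan (13 Mar 2010) before Lund (24 Jul 2009) before Dimitriou (26 Aug 2007).
Full order: Quinn, Tran, Horvat, Yilmaz, Bianchi, Novak, Brennan, Lund, Dimitriou.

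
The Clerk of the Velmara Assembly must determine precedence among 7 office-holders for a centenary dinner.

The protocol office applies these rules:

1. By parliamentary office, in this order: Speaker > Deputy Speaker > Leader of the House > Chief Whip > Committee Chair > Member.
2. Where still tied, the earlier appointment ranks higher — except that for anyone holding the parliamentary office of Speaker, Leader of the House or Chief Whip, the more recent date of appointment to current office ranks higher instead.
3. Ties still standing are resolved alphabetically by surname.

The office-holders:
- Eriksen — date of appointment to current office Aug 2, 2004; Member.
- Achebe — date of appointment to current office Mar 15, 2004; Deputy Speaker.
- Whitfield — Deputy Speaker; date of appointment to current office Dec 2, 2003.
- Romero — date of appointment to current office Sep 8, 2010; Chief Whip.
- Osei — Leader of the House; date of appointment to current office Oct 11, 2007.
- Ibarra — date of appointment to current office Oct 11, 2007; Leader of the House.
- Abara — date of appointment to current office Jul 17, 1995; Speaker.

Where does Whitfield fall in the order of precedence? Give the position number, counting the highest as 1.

2

By parliamentary office: Abara (Speaker); then Whitfield and Achebe (Deputy Speaker); then Ibarra and Osei (Leader of the House); then Romero (Chief Whip); then Eriksen (Member).
Among Whitfield and Achebe, by date of appointment to current office (earlier first): Whitfield (Dec 2, 2003) before Achebe (Mar 15, 2004).
Ibarra and Osei both have date of appointment to current office Oct 11, 2007, so the next rule applies.
Among Ibarra and Osei, alphabetically by surname: Ibarra before Osei.
Order: Abara, Whitfield, Achebe, Ibarra, Osei, Romero, Eriksen. So position 2.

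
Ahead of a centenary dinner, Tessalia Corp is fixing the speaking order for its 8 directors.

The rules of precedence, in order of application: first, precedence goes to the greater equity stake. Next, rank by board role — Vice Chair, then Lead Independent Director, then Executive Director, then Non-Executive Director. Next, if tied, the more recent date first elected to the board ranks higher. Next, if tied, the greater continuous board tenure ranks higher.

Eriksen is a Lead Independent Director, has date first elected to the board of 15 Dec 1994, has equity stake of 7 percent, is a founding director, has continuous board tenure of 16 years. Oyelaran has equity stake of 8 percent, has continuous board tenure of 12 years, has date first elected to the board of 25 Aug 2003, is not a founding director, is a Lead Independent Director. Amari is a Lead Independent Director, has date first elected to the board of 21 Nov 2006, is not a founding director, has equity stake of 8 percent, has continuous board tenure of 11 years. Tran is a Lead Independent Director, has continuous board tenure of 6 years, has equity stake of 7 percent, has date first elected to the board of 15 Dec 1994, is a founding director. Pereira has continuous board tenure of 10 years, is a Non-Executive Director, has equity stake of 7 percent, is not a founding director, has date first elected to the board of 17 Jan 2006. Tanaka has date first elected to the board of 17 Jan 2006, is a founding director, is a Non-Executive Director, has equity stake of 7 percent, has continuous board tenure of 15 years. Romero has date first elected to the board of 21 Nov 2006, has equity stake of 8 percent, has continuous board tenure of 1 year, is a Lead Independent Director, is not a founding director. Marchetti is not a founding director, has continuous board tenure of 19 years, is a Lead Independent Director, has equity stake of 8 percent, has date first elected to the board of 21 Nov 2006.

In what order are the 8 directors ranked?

By equity stake (higher first): Marchetti, Amari, Romero and Oyelaran (each 8 percent); then Eriksen, Tran, Tanaka and Pereira (each 7 percent).
Marchetti, Amari, Romero and Oyelaran are each Lead Independent Director, so the next rule applies.
Among Marchetti, Amari, Romero and Oyelaran, by date first elected to the board (later first): Marchetti, Amari and Romero (21 Nov 2006) before Oyelaran (25 Aug 2003).
Among Marchetti, Amari and Romero, by continuous board tenure (higher first): Marchetti (19 years) before Amari (11 years) before Romero (1 year).
Among Eriksen, Tran, Tanaka and Pereira, by board role: Eriksen and Tran (Lead Independent Director) before Tanaka and Pereira (Non-Executive Director).
Eriksen and Tran both have date first elected to the board 15 Dec 1994, so the next rule applies.
Among Eriksen and Tran, by continuous board tenure (higher first): Eriksen (16 years) before Tran (6 years).
Tanaka and Pereira both have date first elected to the board 17 Jan 2006, so the next rule applies.
Among Tanaka and Pereira, by continuous board tenure (higher first): Tanaka (15 years) before Pereira (10 years).
Full order: Marchetti, Amari, Romero, Oyelaran, Eriksen, Tran, Tanaka, Pereira.

Marchetti, Amari, Romero, Oyelaran, Eriksen, Tran, Tanaka, Pereira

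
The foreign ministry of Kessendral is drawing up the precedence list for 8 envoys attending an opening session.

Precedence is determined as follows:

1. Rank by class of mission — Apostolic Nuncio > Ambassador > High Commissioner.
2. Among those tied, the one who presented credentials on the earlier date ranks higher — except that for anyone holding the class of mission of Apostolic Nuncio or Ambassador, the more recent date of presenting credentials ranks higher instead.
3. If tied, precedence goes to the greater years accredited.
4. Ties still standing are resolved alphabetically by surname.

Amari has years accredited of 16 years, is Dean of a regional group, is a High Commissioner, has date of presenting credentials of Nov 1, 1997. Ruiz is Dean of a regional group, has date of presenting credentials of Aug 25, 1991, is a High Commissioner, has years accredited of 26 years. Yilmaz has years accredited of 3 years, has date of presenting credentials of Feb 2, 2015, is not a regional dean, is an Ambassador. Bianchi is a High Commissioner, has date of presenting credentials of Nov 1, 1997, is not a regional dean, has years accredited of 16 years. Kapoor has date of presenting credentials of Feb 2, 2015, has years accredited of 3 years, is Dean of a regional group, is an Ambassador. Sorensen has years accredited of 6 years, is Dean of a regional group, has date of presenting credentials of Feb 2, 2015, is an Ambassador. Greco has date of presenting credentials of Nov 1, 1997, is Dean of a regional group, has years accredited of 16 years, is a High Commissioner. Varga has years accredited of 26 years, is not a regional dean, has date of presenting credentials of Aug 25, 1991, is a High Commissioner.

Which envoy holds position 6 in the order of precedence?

Amari

By class of mission: Sorensen, Kapoor and Yilmaz (Ambassador); then Ruiz, Varga, Amari, Bianchi and Greco (High Commissioner).
Sorensen, Kapoor and Yilmaz all have date of presenting credentials Feb 2, 2015, so the next rule applies.
Among Sorensen, Kapoor and Yilmaz, by years accredited (higher first): Sorensen (6 years) before Kapoor and Yilmaz (3 years).
Among Kapoor and Yilmaz, alphabetically by surname: Kapoor before Yilmaz.
Among Ruiz, Varga, Amari, Bianchi and Greco, by date of presenting credentials (earlier first): Ruiz and Varga (Aug 25, 1991) before Amari, Bianchi and Greco (Nov 1, 1997).
Ruiz and Varga both have years accredited 26 years, so the next rule applies.
Among Ruiz and Varga, alphabetically by surname: Ruiz before Varga.
Amari, Bianchi and Greco all have years accredited 16 years, so the next rule applies.
Among Amari, Bianchi and Greco, alphabetically by surname: Amari before Bianchi before Greco.
Order: Sorensen, Kapoor, Yilmaz, Ruiz, Varga, Amari, Bianchi, Greco.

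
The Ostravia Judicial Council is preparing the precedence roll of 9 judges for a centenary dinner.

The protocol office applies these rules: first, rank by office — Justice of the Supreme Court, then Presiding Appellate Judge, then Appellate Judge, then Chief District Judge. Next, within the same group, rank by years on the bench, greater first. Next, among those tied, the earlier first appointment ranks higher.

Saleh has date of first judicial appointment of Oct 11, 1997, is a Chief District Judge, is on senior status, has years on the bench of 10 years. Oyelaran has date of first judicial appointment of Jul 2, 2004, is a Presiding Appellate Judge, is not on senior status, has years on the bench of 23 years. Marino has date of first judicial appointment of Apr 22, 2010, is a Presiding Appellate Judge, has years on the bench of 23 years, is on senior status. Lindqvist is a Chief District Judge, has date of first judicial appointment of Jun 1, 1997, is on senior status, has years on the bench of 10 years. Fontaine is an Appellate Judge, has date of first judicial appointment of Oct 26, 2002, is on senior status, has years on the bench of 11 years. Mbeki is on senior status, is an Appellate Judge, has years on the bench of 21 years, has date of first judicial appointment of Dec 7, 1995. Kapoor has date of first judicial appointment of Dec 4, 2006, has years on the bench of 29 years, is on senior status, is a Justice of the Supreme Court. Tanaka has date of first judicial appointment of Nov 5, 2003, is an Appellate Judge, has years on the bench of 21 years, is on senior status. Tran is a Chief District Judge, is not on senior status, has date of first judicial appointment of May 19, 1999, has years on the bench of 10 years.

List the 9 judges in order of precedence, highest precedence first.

Kapoor, Oyelaran, Marino, Mbeki, Tanaka, Fontaine, Lindqvist, Saleh, Tran

By office: Kapoor (Justice of the Supreme Court); then Oyelaran and Marino (Presiding Appellate Judge); then Mbeki, Tanaka and Fontaine (Appellate Judge); then Lindqvist, Saleh and Tran (Chief District Judge).
Oyelaran and Marino both have years on the bench 23 years, so the next rule applies.
Among Oyelaran and Marino, by date of first judicial appointment (earlier first): Oyelaran (Jul 2, 2004) before Marino (Apr 22, 2010).
Among Mbeki, Tanaka and Fontaine, by years on the bench (higher first): Mbeki and Tanaka (21 years) before Fontaine (11 years).
Among Mbeki and Tanaka, by date of first judicial appointment (earlier first): Mbeki (Dec 7, 1995) before Tanaka (Nov 5, 2003).
Lindqvist, Saleh and Tran all have years on the bench 10 years, so the next rule applies.
Among Lindqvist, Saleh and Tran, by date of first judicial appointment (earlier first): Lindqvist (Jun 1, 1997) before Saleh (Oct 11, 1997) before Tran (May 19, 1999).
Full order: Kapoor, Oyelaran, Marino, Mbeki, Tanaka, Fontaine, Lindqvist, Saleh, Tran.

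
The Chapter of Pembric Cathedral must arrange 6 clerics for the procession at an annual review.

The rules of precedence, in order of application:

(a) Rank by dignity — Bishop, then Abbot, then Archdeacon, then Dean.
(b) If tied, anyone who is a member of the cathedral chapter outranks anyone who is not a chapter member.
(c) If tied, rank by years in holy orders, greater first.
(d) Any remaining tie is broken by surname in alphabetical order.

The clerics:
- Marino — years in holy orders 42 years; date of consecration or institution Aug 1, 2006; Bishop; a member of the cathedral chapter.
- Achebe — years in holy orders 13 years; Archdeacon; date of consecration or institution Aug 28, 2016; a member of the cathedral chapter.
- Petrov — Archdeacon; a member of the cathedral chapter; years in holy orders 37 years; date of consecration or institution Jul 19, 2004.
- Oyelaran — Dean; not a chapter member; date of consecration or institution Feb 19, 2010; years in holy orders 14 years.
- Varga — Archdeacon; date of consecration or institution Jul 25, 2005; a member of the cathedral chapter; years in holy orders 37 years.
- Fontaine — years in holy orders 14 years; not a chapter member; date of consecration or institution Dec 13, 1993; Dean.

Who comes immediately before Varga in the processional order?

Petrov

By dignity: Marino (Bishop); then Petrov, Varga and Achebe (Archdeacon); then Fontaine and Oyelaran (Dean).
Petrov, Varga and Achebe are each a member of the cathedral chapter, so the next rule applies.
Among Petrov, Varga and Achebe, by years in holy orders (higher first): Petrov and Varga (37 years) before Achebe (13 years).
Among Petrov and Varga, alphabetically by surname: Petrov before Varga.
Fontaine and Oyelaran are each not a chapter member, so the next rule applies.
Fontaine and Oyelaran both have years in holy orders 14 years, so the next rule applies.
Among Fontaine and Oyelaran, alphabetically by surname: Fontaine before Oyelaran.
Order: Marino, Petrov, Varga, Achebe, Fontaine, Oyelaran.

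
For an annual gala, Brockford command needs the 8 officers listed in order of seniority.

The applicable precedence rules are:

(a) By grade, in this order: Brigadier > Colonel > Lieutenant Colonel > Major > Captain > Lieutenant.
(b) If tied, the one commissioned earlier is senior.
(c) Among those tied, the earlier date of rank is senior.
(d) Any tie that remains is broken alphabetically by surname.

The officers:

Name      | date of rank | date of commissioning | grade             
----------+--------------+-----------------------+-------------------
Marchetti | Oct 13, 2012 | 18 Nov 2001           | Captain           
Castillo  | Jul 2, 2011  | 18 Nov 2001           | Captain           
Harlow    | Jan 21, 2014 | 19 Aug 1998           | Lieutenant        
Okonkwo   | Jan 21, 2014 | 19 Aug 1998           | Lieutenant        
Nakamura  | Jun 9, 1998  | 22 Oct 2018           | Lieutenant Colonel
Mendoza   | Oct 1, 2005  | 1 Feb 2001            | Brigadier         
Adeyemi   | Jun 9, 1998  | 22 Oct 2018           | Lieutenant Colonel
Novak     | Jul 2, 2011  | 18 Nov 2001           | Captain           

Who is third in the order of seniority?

Nakamura

By grade: Mendoza (Brigadier); then Adeyemi and Nakamura (Lieutenant Colonel); then Castillo, Novak and Marchetti (Captain); then Harlow and Okonkwo (Lieutenant).
Adeyemi and Nakamura both have date of commissioning 22 Oct 2018, so the next rule applies.
Adeyemi and Nakamura both have date of rank Jun 9, 1998, so the next rule applies.
Among Adeyemi and Nakamura, alphabetically by surname: Adeyemi before Nakamura.
Castillo, Novak and Marchetti all have date of commissioning 18 Nov 2001, so the next rule applies.
Among Castillo, Novak and Marchetti, by date of rank (earlier first): Castillo and Novak (Jul 2, 2011) before Marchetti (Oct 13, 2012).
Among Castillo and Novak, alphabetically by surname: Castillo before Novak.
Harlow and Okonkwo both have date of commissioning 19 Aug 1998, so the next rule applies.
Harlow and Okonkwo both have date of rank Jan 21, 2014, so the next rule applies.
Among Harlow and Okonkwo, alphabetically by surname: Harlow before Okonkwo.
Order: Mendoza, Adeyemi, Nakamura, Castillo, Novak, Marchetti, Harlow, Okonkwo.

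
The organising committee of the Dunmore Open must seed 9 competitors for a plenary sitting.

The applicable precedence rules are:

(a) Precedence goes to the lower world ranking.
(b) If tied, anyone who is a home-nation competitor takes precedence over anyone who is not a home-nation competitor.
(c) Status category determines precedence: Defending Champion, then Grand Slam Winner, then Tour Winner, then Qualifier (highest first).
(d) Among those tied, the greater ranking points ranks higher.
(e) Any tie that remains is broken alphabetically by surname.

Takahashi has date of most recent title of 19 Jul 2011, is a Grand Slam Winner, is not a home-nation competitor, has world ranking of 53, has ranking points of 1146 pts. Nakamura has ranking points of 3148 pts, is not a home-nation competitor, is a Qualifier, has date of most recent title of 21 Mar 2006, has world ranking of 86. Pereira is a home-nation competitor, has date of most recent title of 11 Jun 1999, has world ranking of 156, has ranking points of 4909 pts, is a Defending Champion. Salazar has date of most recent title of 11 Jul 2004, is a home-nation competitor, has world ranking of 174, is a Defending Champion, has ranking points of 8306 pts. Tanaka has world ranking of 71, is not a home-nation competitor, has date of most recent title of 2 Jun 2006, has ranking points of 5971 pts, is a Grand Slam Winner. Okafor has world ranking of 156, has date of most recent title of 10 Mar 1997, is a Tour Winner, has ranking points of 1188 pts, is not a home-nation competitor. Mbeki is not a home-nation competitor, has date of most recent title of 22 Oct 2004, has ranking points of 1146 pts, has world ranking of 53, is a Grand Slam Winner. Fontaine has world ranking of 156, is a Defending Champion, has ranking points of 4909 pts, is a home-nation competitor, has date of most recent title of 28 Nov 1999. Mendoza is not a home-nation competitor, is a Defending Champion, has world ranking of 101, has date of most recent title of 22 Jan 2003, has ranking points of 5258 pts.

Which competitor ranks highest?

By world ranking (lower first): Mbeki and Takahashi (both 53); then Tanaka (71); then Nakamura (86); then Mendoza (101); then Fontaine, Pereira and Okafor (each 156); then Salazar (174).
Mbeki and Takahashi are each not a home-nation competitor, so the next rule applies.
Mbeki and Takahashi are each Grand Slam Winner, so the next rule applies.
Mbeki and Takahashi both have ranking points 1146 pts, so the next rule applies.
Among Mbeki and Takahashi, alphabetically by surname: Mbeki before Takahashi.
Among Fontaine, Pereira and Okafor, a home-nation competitor before not a home-nation competitor: Fontaine and Pereira (a home-nation competitor) before Okafor (not a home-nation competitor).
Fontaine and Pereira are each Defending Champion, so the next rule applies.
Fontaine and Pereira both have ranking points 4909 pts, so the next rule applies.
Among Fontaine and Pereira, alphabetically by surname: Fontaine before Pereira.
Order: Mbeki, Takahashi, Tanaka, Nakamura, Mendoza, Fontaine, Pereira, Okafor, Salazar.

Mbeki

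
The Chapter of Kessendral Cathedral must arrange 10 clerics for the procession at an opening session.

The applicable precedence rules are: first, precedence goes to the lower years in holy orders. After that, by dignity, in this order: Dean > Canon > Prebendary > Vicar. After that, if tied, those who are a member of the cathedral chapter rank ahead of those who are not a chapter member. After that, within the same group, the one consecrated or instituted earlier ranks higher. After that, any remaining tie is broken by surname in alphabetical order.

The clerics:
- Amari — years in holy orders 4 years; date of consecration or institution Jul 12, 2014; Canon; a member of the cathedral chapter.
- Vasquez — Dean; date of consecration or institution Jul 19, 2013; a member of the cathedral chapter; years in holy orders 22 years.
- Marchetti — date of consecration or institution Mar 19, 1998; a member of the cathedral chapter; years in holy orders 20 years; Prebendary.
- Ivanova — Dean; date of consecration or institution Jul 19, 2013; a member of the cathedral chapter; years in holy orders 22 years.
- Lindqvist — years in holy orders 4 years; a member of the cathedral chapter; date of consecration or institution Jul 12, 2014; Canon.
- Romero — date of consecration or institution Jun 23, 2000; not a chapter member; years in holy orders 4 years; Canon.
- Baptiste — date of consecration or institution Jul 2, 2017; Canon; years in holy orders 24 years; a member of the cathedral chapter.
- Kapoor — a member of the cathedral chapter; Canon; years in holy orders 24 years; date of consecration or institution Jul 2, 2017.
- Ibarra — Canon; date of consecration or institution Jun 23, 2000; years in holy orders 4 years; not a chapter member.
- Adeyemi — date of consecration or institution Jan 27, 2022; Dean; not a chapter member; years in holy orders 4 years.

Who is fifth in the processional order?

Romero

By years in holy orders (lower first): Adeyemi, Amari, Lindqvist, Ibarra and Romero (each 4 years); then Marchetti (20 years); then Ivanova and Vasquez (both 22 years); then Baptiste and Kapoor (both 24 years).
Among Adeyemi, Amari, Lindqvist, Ibarra and Romero, by dignity: Adeyemi (Dean) before Amari, Lindqvist, Ibarra and Romero (Canon).
Among Amari, Lindqvist, Ibarra and Romero, a member of the cathedral chapter before not a chapter member: Amari and Lindqvist (a member of the cathedral chapter) before Ibarra and Romero (not a chapter member).
Amari and Lindqvist both have date of consecration or institution Jul 12, 2014, so the next rule applies.
Among Amari and Lindqvist, alphabetically by surname: Amari before Lindqvist.
Ibarra and Romero both have date of consecration or institution Jun 23, 2000, so the next rule applies.
Among Ibarra and Romero, alphabetically by surname: Ibarra before Romero.
Ivanova and Vasquez are each Dean, so the next rule applies.
Ivanova and Vasquez are each a member of the cathedral chapter, so the next rule applies.
Ivanova and Vasquez both have date of consecration or institution Jul 19, 2013, so the next rule applies.
Among Ivanova and Vasquez, alphabetically by surname: Ivanova before Vasquez.
Baptiste and Kapoor are each Canon, so the next rule applies.
Baptiste and Kapoor are each a member of the cathedral chapter, so the next rule applies.
Baptiste and Kapoor both have date of consecration or institution Jul 2, 2017, so the next rule applies.
Among Baptiste and Kapoor, alphabetically by surname: Baptiste before Kapoor.
Order: Adeyemi, Amari, Lindqvist, Ibarra, Romero, Marchetti, Ivanova, Vasquez, Baptiste, Kapoor.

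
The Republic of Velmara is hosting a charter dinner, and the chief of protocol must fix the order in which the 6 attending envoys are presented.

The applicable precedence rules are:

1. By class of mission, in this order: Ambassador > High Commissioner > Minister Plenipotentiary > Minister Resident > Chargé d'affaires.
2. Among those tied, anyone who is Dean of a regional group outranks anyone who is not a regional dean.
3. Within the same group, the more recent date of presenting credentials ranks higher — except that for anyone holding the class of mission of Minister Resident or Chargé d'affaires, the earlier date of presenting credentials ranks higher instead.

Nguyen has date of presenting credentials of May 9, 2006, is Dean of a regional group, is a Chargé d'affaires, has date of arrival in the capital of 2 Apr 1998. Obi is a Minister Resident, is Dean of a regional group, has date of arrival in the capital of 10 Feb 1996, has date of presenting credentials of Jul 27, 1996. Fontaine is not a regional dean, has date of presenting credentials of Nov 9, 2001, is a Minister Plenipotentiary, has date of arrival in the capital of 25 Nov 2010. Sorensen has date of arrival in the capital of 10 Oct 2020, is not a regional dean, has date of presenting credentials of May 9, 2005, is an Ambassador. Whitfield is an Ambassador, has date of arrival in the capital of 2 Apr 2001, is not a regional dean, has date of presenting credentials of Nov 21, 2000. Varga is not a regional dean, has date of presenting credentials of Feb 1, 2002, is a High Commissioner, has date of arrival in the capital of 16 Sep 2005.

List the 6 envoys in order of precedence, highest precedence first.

By class of mission: Sorensen and Whitfield (Ambassador); then Varga (High Commissioner); then Fontaine (Minister Plenipotentiary); then Obi (Minister Resident); then Nguyen (Chargé d'affaires).
Sorensen and Whitfield are each not a regional dean, so the next rule applies.
Among Sorensen and Whitfield, by date of presenting credentials (later first): Sorensen (May 9, 2005) before Whitfield (Nov 21, 2000).
Full order: Sorensen, Whitfield, Varga, Fontaine, Obi, Nguyen.

Sorensen, Whitfield, Varga, Fontaine, Obi, Nguyen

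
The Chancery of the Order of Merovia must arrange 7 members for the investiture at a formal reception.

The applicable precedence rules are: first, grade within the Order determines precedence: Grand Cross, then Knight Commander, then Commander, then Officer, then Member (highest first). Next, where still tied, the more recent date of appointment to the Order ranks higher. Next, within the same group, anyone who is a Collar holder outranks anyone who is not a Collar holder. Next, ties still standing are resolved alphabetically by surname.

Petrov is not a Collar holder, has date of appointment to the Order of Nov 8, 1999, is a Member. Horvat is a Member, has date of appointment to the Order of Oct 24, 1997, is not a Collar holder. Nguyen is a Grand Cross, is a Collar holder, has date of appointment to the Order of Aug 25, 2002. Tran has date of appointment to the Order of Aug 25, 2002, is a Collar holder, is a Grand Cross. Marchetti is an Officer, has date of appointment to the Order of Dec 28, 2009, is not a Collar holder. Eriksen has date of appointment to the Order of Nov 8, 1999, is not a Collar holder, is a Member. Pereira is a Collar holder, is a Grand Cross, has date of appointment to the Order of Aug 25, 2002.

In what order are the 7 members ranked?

Nguyen, Pereira, Tran, Marchetti, Eriksen, Petrov, Horvat

By grade within the Order: Nguyen, Pereira and Tran (Grand Cross); then Marchetti (Officer); then Eriksen, Petrov and Horvat (Member).
Nguyen, Pereira and Tran all have date of appointment to the Order Aug 25, 2002, so the next rule applies.
Nguyen, Pereira and Tran are each a Collar holder, so the next rule applies.
Among Nguyen, Pereira and Tran, alphabetically by surname: Nguyen before Pereira before Tran.
Among Eriksen, Petrov and Horvat, by date of appointment to the Order (later first): Eriksen and Petrov (Nov 8, 1999) before Horvat (Oct 24, 1997).
Eriksen and Petrov are each not a Collar holder, so the next rule applies.
Among Eriksen and Petrov, alphabetically by surname: Eriksen before Petrov.
Full order: Nguyen, Pereira, Tran, Marchetti, Eriksen, Petrov, Horvat.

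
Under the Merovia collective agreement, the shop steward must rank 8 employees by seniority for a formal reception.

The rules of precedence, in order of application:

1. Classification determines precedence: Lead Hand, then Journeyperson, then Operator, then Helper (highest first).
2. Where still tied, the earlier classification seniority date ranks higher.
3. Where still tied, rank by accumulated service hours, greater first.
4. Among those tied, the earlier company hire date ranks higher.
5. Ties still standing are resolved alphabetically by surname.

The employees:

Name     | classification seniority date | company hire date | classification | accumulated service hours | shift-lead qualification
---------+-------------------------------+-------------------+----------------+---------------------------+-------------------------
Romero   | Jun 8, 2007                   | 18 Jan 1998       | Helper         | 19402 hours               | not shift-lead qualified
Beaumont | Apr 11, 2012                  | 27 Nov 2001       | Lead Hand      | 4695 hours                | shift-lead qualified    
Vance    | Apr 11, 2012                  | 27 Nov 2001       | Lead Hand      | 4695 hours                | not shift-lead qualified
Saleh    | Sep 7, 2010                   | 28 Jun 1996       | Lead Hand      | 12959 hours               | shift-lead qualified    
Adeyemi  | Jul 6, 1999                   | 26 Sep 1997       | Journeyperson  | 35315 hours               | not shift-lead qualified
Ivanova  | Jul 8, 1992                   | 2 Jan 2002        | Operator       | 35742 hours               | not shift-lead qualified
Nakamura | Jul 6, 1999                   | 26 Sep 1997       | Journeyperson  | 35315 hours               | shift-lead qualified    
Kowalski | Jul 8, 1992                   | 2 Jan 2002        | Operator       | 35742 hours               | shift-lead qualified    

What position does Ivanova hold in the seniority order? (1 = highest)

6

By classification: Saleh, Beaumont and Vance (Lead Hand); then Adeyemi and Nakamura (Journeyperson); then Ivanova and Kowalski (Operator); then Romero (Helper).
Among Saleh, Beaumont and Vance, by classification seniority date (earlier first): Saleh (Sep 7, 2010) before Beaumont and Vance (Apr 11, 2012).
Beaumont and Vance both have accumulated service hours 4695 hours, so the next rule applies.
Beaumont and Vance both have company hire date 27 Nov 2001, so the next rule applies.
Among Beaumont and Vance, alphabetically by surname: Beaumont before Vance.
Adeyemi and Nakamura both have classification seniority date Jul 6, 1999, so the next rule applies.
Adeyemi and Nakamura both have accumulated service hours 35315 hours, so the next rule applies.
Adeyemi and Nakamura both have company hire date 26 Sep 1997, so the next rule applies.
Among Adeyemi and Nakamura, alphabetically by surname: Adeyemi before Nakamura.
Ivanova and Kowalski both have classification seniority date Jul 8, 1992, so the next rule applies.
Ivanova and Kowalski both have accumulated service hours 35742 hours, so the next rule applies.
Ivanova and Kowalski both have company hire date 2 Jan 2002, so the next rule applies.
Among Ivanova and Kowalski, alphabetically by surname: Ivanova before Kowalski.
Order: Saleh, Beaumont, Vance, Adeyemi, Nakamura, Ivanova, Kowalski, Romero. So position 6.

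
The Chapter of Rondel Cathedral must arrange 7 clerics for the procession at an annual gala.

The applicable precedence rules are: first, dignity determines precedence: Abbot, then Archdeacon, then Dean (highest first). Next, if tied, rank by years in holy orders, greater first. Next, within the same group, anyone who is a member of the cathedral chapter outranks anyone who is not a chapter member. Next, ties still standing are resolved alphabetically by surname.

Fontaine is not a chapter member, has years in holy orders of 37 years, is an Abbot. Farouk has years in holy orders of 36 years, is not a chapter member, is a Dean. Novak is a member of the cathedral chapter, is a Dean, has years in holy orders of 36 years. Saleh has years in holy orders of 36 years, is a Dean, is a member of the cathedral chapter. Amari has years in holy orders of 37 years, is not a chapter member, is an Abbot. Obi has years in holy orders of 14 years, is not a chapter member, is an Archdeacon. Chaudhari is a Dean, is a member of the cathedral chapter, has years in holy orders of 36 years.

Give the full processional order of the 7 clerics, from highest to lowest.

Amari, Fontaine, Obi, Chaudhari, Novak, Saleh, Farouk

By dignity: Amari and Fontaine (Abbot); then Obi (Archdeacon); then Chaudhari, Novak, Saleh and Farouk (Dean).
Amari and Fontaine both have years in holy orders 37 years, so the next rule applies.
Amari and Fontaine are each not a chapter member, so the next rule applies.
Among Amari and Fontaine, alphabetically by surname: Amari before Fontaine.
Chaudhari, Novak, Saleh and Farouk all have years in holy orders 36 years, so the next rule applies.
Among Chaudhari, Novak, Saleh and Farouk, a member of the cathedral chapter before not a chapter member: Chaudhari, Novak and Saleh (a member of the cathedral chapter) before Farouk (not a chapter member).
Among Chaudhari, Novak and Saleh, alphabetically by surname: Chaudhari before Novak before Saleh.
Full order: Amari, Fontaine, Obi, Chaudhari, Novak, Saleh, Farouk.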